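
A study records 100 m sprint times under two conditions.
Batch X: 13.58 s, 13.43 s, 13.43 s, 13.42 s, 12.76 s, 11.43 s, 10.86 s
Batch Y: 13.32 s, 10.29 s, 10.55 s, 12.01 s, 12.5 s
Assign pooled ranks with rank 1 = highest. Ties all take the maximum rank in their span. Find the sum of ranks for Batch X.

36

Sorted (descending): 13.58, 13.43, 13.43, 13.42, 13.32, 12.76, 12.5, 12.01, 11.43, 10.86, 10.55, 10.29
The 2 values of 13.43 occupy positions 2–3 → each gets rank 3.
Batch X values → pooled ranks: 13.58→1, 13.43→3, 13.43→3, 13.42→4, 12.76→6, 11.43→9, 10.86→10
Rank sum = 1 + 3 + 3 + 4 + 6 + 9 + 10 = 36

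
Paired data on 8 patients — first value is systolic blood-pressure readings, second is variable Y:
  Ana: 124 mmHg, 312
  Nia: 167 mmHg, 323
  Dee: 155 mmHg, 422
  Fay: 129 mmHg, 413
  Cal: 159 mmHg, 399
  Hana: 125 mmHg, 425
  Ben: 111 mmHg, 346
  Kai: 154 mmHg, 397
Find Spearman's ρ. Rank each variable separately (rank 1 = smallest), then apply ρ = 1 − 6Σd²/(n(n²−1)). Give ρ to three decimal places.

0.095

Ranks of variable 1: 2, 8, 6, 4, 7, 3, 1, 5
Ranks of variable 2: 1, 2, 7, 6, 5, 8, 3, 4
d = r₁ − r₂: 1, 6, -1, -2, 2, -5, -2, 1
d²: 1, 36, 1, 4, 4, 25, 4, 1; Σd² = 76
ρ = 1 − 6·76/(8·63) = 1 − 456/504 = 0.095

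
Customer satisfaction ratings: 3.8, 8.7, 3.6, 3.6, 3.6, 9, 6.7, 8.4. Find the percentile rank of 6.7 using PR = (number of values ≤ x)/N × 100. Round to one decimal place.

62.5

N = 8.
Strictly below 6.7: 4. Equal to 6.7: 1.
PR = 5/8 × 100 = 62.5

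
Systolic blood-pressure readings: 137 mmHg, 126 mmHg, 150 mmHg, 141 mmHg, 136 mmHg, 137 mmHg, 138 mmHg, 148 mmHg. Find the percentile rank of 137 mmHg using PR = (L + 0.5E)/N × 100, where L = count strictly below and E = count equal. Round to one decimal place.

37.5

N = 8.
Strictly below 137: 2. Equal to 137: 2.
PR = (2 + 0.5·2)/8 × 100 = 37.5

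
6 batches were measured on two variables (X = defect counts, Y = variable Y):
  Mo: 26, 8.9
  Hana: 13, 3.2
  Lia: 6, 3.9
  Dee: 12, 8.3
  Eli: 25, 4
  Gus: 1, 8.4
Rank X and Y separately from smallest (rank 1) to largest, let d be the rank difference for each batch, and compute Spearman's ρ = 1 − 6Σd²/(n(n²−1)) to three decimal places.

0.143

Ranks of variable 1: 6, 4, 2, 3, 5, 1
Ranks of variable 2: 6, 1, 2, 4, 3, 5
d = r₁ − r₂: 0, 3, 0, -1, 2, -4
d²: 0, 9, 0, 1, 4, 16; Σd² = 30
ρ = 1 − 6·30/(6·35) = 1 − 180/210 = 0.143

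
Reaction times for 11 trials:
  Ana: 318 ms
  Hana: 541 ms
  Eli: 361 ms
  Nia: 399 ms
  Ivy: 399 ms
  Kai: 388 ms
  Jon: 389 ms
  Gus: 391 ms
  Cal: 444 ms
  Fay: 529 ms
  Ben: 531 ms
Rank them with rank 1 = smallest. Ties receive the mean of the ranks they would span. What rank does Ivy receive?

Sorted (ascending): 318, 361, 388, 389, 391, 399, 399, 444, 529, 531, 541
The 2 values of 399 occupy positions 6–7 → average rank (6+7)/2 = 6.5.
Ivy has value 399 ms → rank 6.5.

6.5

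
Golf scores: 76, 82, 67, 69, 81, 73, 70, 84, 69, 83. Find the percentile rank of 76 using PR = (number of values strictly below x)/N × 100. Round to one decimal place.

N = 10.
Strictly below 76: 5. Equal to 76: 1.
PR = 5/10 × 100 = 50.0

50.0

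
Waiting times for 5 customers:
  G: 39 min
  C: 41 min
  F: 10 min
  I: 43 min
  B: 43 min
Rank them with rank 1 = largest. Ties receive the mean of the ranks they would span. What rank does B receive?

1.5

Sorted (descending): 43, 43, 41, 39, 10
The 2 values of 43 occupy positions 1–2 → average rank (1+2)/2 = 1.5.
B has value 43 min → rank 1.5.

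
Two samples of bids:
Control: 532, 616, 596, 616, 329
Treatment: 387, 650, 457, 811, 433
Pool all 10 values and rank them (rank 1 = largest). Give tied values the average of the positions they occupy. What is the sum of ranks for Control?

28

Sorted (descending): 811, 650, 616, 616, 596, 532, 457, 433, 387, 329
The 2 values of 616 occupy positions 3–4 → average rank (3+4)/2 = 3.5.
Control values → pooled ranks: 532→6, 616→3.5, 596→5, 616→3.5, 329→10
Rank sum = 6 + 3.5 + 5 + 3.5 + 10 = 28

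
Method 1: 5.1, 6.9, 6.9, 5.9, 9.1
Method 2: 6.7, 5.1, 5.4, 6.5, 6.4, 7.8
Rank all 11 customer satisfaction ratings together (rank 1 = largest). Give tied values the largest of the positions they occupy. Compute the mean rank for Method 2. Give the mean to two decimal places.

Sorted (descending): 9.1, 7.8, 6.9, 6.9, 6.7, 6.5, 6.4, 5.9, 5.4, 5.1, 5.1
The 2 values of 6.9 occupy positions 3–4 → each gets rank 4.
The 2 values of 5.1 occupy positions 10–11 → each gets rank 11.
Method 2 values → pooled ranks: 6.7→5, 5.1→11, 5.4→9, 6.5→6, 6.4→7, 7.8→2
Mean rank = (5 + 11 + 9 + 6 + 7 + 2) / 6 = 6.67

6.67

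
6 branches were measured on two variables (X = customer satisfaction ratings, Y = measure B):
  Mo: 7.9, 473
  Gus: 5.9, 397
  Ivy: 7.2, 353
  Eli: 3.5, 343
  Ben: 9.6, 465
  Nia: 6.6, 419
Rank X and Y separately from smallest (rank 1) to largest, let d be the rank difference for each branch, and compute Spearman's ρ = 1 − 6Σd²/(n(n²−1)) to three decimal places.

Ranks of variable 1: 5, 2, 4, 1, 6, 3
Ranks of variable 2: 6, 3, 2, 1, 5, 4
d = r₁ − r₂: -1, -1, 2, 0, 1, -1
d²: 1, 1, 4, 0, 1, 1; Σd² = 8
ρ = 1 − 6·8/(6·35) = 1 − 48/210 = 0.771

0.771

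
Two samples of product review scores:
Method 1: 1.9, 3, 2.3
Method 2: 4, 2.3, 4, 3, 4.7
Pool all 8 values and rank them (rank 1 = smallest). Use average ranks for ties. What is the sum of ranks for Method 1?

Sorted (ascending): 1.9, 2.3, 2.3, 3, 3, 4, 4, 4.7
The 2 values of 2.3 occupy positions 2–3 → average rank (2+3)/2 = 2.5.
The 2 values of 3 occupy positions 4–5 → average rank (4+5)/2 = 4.5.
The 2 values of 4 occupy positions 6–7 → average rank (6+7)/2 = 6.5.
Method 1 values → pooled ranks: 1.9→1, 3→4.5, 2.3→2.5
Rank sum = 1 + 4.5 + 2.5 = 8

8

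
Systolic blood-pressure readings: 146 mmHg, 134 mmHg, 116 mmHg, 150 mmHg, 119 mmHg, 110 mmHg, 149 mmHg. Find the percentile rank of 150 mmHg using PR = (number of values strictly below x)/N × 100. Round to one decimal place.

N = 7.
Strictly below 150: 6. Equal to 150: 1.
PR = 6/7 × 100 = 85.7

85.7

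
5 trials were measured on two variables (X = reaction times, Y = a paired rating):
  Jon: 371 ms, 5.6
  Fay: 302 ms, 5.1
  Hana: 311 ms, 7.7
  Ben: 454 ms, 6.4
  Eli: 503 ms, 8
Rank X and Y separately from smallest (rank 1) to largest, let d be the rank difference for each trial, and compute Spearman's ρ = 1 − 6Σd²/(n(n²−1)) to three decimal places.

Ranks of variable 1: 3, 1, 2, 4, 5
Ranks of variable 2: 2, 1, 4, 3, 5
d = r₁ − r₂: 1, 0, -2, 1, 0
d²: 1, 0, 4, 1, 0; Σd² = 6
ρ = 1 − 6·6/(5·24) = 1 − 36/120 = 0.700

0.700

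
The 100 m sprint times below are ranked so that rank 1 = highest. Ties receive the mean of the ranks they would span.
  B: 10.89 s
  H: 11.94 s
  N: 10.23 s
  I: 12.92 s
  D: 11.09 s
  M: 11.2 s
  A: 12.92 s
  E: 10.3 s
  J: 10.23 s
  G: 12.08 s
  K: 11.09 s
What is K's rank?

6.5

Sorted (descending): 12.92, 12.92, 12.08, 11.94, 11.2, 11.09, 11.09, 10.89, 10.3, 10.23, 10.23
The 2 values of 12.92 occupy positions 1–2 → average rank (1+2)/2 = 1.5.
The 2 values of 11.09 occupy positions 6–7 → average rank (6+7)/2 = 6.5.
The 2 values of 10.23 occupy positions 10–11 → average rank (10+11)/2 = 10.5.
K has value 11.09 s → rank 6.5.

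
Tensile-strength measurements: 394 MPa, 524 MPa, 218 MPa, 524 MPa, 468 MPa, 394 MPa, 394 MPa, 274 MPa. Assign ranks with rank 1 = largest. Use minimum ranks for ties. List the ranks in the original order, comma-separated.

Sorted (descending): 524, 524, 468, 394, 394, 394, 274, 218
The 2 values of 524 occupy positions 1–2 → each gets rank 1.
The 3 values of 394 occupy positions 4–6 → each gets rank 4.

4, 1, 8, 1, 3, 4, 4, 7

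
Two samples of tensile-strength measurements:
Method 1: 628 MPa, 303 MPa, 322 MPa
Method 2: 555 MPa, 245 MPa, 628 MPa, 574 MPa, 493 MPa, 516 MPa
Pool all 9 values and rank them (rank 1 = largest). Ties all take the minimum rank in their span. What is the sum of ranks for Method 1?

16

Sorted (descending): 628, 628, 574, 555, 516, 493, 322, 303, 245
The 2 values of 628 occupy positions 1–2 → each gets rank 1.
Method 1 values → pooled ranks: 628→1, 303→8, 322→7
Rank sum = 1 + 8 + 7 = 16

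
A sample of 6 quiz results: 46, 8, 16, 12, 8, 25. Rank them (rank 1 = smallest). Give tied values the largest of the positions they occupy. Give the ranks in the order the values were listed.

6, 2, 4, 3, 2, 5

Sorted (ascending): 8, 8, 12, 16, 25, 46
The 2 values of 8 occupy positions 1–2 → each gets rank 2.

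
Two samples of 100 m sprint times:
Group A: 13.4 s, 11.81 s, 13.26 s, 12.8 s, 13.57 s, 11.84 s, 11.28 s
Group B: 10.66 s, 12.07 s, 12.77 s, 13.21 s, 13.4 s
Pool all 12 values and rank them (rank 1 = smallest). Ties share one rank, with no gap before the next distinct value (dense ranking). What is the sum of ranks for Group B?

Sorted (ascending): 10.66, 11.28, 11.81, 11.84, 12.07, 12.77, 12.8, 13.21, 13.26, 13.4, 13.4, 13.57
The 2 values of 13.4 share dense rank 10.
Remaining distinct values take the next consecutive integers.
Group B values → pooled ranks: 10.66→1, 12.07→5, 12.77→6, 13.21→8, 13.4→10
Rank sum = 1 + 5 + 6 + 8 + 10 = 30

30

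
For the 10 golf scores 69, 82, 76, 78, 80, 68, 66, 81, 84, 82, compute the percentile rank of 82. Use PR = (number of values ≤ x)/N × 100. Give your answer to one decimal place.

N = 10.
Strictly below 82: 7. Equal to 82: 2.
PR = 9/10 × 100 = 90.0

90.0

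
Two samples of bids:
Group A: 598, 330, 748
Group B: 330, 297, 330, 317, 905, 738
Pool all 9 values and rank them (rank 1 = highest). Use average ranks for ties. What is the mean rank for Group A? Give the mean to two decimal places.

4.00

Sorted (descending): 905, 748, 738, 598, 330, 330, 330, 317, 297
The 3 values of 330 occupy positions 5–7 → average rank 6.
Group A values → pooled ranks: 598→4, 330→6, 748→2
Mean rank = (4 + 6 + 2) / 3 = 4.00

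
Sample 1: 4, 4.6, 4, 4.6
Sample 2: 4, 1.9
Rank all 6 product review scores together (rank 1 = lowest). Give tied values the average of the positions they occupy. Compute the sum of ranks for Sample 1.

17

Sorted (ascending): 1.9, 4, 4, 4, 4.6, 4.6
The 3 values of 4 occupy positions 2–4 → average rank 3.
The 2 values of 4.6 occupy positions 5–6 → average rank (5+6)/2 = 5.5.
Sample 1 values → pooled ranks: 4→3, 4.6→5.5, 4→3, 4.6→5.5
Rank sum = 3 + 5.5 + 3 + 5.5 = 17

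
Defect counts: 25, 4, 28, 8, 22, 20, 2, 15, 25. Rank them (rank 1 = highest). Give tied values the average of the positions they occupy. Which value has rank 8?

4

Sorted (descending): 28, 25, 25, 22, 20, 15, 8, 4, 2
The 2 values of 25 occupy positions 2–3 → average rank (2+3)/2 = 2.5.
Rank 8 → value 4.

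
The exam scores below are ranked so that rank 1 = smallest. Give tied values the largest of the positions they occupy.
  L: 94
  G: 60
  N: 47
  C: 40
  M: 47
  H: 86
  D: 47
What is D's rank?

Sorted (ascending): 40, 47, 47, 47, 60, 86, 94
The 3 values of 47 occupy positions 2–4 → each gets rank 4.
D has value 47 → rank 4.

4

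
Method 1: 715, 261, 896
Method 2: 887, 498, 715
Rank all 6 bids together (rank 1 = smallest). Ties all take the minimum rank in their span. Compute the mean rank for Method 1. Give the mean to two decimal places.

3.33

Sorted (ascending): 261, 498, 715, 715, 887, 896
The 2 values of 715 occupy positions 3–4 → each gets rank 3.
Method 1 values → pooled ranks: 715→3, 261→1, 896→6
Mean rank = (3 + 1 + 6) / 3 = 3.33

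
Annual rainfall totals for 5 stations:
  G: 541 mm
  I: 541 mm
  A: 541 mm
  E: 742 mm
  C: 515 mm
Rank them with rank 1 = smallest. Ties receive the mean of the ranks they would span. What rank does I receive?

3

Sorted (ascending): 515, 541, 541, 541, 742
The 3 values of 541 occupy positions 2–4 → average rank 3.
I has value 541 mm → rank 3.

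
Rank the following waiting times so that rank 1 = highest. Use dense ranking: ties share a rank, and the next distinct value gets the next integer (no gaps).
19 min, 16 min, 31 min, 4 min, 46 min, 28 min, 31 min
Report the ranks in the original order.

4, 5, 2, 6, 1, 3, 2

Sorted (descending): 46, 31, 31, 28, 19, 16, 4
The 2 values of 31 share dense rank 2.
Remaining distinct values take the next consecutive integers.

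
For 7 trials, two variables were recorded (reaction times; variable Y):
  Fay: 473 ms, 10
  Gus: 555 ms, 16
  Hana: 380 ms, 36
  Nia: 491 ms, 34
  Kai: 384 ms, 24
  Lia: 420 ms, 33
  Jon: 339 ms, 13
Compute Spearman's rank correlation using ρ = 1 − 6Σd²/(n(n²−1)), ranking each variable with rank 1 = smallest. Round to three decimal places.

-0.071

Ranks of variable 1: 5, 7, 2, 6, 3, 4, 1
Ranks of variable 2: 1, 3, 7, 6, 4, 5, 2
d = r₁ − r₂: 4, 4, -5, 0, -1, -1, -1
d²: 16, 16, 25, 0, 1, 1, 1; Σd² = 60
ρ = 1 − 6·60/(7·48) = 1 − 360/336 = -0.071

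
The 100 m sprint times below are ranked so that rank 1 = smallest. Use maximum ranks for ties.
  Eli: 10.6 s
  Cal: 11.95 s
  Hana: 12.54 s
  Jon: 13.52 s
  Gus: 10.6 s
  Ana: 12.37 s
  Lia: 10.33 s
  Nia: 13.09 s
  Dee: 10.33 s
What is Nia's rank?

8

Sorted (ascending): 10.33, 10.33, 10.6, 10.6, 11.95, 12.37, 12.54, 13.09, 13.52
The 2 values of 10.33 occupy positions 1–2 → each gets rank 2.
The 2 values of 10.6 occupy positions 3–4 → each gets rank 4.
Nia has value 13.09 s → rank 8.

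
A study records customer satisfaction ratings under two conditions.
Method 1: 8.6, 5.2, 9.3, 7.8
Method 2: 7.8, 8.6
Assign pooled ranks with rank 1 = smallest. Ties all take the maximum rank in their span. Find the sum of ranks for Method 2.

Sorted (ascending): 5.2, 7.8, 7.8, 8.6, 8.6, 9.3
The 2 values of 7.8 occupy positions 2–3 → each gets rank 3.
The 2 values of 8.6 occupy positions 4–5 → each gets rank 5.
Method 2 values → pooled ranks: 7.8→3, 8.6→5
Rank sum = 3 + 5 = 8

8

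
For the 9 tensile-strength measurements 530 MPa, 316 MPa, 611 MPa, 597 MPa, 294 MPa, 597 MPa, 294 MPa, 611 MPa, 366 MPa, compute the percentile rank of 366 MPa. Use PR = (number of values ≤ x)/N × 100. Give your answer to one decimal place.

N = 9.
Strictly below 366: 3. Equal to 366: 1.
PR = 4/9 × 100 = 44.4

44.4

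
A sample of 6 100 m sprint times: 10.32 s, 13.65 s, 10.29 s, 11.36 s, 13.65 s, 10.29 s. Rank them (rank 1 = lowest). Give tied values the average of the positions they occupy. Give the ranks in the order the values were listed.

3, 5.5, 1.5, 4, 5.5, 1.5

Sorted (ascending): 10.29, 10.29, 10.32, 11.36, 13.65, 13.65
The 2 values of 10.29 occupy positions 1–2 → average rank (1+2)/2 = 1.5.
The 2 values of 13.65 occupy positions 5–6 → average rank (5+6)/2 = 5.5.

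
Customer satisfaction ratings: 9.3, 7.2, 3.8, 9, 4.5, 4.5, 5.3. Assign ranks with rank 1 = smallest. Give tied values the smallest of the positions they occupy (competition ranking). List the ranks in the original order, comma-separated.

Sorted (ascending): 3.8, 4.5, 4.5, 5.3, 7.2, 9, 9.3
The 2 values of 4.5 occupy positions 2–3 → each gets rank 2.

7, 5, 1, 6, 2, 2, 4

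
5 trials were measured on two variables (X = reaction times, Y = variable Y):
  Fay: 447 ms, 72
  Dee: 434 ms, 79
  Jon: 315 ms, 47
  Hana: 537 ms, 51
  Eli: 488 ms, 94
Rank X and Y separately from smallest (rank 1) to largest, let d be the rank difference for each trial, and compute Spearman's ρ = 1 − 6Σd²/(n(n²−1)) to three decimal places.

0.300

Ranks of variable 1: 3, 2, 1, 5, 4
Ranks of variable 2: 3, 4, 1, 2, 5
d = r₁ − r₂: 0, -2, 0, 3, -1
d²: 0, 4, 0, 9, 1; Σd² = 14
ρ = 1 − 6·14/(5·24) = 1 − 84/120 = 0.300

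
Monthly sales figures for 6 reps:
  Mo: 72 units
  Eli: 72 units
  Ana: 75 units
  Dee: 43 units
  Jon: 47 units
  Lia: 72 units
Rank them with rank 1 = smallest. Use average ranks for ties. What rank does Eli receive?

4

Sorted (ascending): 43, 47, 72, 72, 72, 75
The 3 values of 72 occupy positions 3–5 → average rank 4.
Eli has value 72 units → rank 4.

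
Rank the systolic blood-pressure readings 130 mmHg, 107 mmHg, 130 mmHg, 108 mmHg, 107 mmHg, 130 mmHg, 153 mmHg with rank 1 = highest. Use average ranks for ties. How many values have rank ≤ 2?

Sorted (descending): 153, 130, 130, 130, 108, 107, 107
The 3 values of 130 occupy positions 2–4 → average rank 3.
The 2 values of 107 occupy positions 6–7 → average rank (6+7)/2 = 6.5.
Ranks ≤ 2: {1} → 1 value.

1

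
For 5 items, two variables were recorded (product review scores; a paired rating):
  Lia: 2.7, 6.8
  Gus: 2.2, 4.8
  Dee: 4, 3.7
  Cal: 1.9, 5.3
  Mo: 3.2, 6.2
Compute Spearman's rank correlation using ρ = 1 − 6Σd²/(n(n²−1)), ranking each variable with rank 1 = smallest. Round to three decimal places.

Ranks of variable 1: 3, 2, 5, 1, 4
Ranks of variable 2: 5, 2, 1, 3, 4
d = r₁ − r₂: -2, 0, 4, -2, 0
d²: 4, 0, 16, 4, 0; Σd² = 24
ρ = 1 − 6·24/(5·24) = 1 − 144/120 = -0.200

-0.200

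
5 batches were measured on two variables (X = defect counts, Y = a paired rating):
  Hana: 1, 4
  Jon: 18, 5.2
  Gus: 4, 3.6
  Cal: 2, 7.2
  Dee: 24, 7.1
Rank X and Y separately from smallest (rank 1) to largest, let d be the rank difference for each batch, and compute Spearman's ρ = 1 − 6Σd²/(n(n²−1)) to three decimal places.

0.200

Ranks of variable 1: 1, 4, 3, 2, 5
Ranks of variable 2: 2, 3, 1, 5, 4
d = r₁ − r₂: -1, 1, 2, -3, 1
d²: 1, 1, 4, 9, 1; Σd² = 16
ρ = 1 − 6·16/(5·24) = 1 − 96/120 = 0.200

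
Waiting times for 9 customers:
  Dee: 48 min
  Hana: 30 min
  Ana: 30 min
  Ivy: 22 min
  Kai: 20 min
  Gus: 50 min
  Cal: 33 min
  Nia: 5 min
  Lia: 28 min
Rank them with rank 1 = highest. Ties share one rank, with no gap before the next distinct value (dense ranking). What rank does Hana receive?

4

Sorted (descending): 50, 48, 33, 30, 30, 28, 22, 20, 5
The 2 values of 30 share dense rank 4.
Remaining distinct values take the next consecutive integers.
Hana has value 30 min → rank 4.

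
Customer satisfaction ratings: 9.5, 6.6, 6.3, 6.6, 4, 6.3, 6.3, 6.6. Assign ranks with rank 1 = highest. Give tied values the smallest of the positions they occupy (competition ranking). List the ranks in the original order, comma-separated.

Sorted (descending): 9.5, 6.6, 6.6, 6.6, 6.3, 6.3, 6.3, 4
The 3 values of 6.6 occupy positions 2–4 → each gets rank 2.
The 3 values of 6.3 occupy positions 5–7 → each gets rank 5.

1, 2, 5, 2, 8, 5, 5, 2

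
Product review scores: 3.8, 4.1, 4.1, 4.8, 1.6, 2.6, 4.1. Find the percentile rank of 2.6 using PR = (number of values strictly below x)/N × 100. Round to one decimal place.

14.3

N = 7.
Strictly below 2.6: 1. Equal to 2.6: 1.
PR = 1/7 × 100 = 14.3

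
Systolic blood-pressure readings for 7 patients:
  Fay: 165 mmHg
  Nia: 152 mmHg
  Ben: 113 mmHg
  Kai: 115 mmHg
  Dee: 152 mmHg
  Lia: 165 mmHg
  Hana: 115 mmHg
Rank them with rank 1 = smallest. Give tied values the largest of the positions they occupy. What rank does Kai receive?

3

Sorted (ascending): 113, 115, 115, 152, 152, 165, 165
The 2 values of 115 occupy positions 2–3 → each gets rank 3.
The 2 values of 152 occupy positions 4–5 → each gets rank 5.
The 2 values of 165 occupy positions 6–7 → each gets rank 7.
Kai has value 115 mmHg → rank 3.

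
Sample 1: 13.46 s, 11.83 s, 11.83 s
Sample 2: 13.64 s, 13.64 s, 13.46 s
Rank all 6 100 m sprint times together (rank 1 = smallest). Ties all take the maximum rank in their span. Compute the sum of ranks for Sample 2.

Sorted (ascending): 11.83, 11.83, 13.46, 13.46, 13.64, 13.64
The 2 values of 11.83 occupy positions 1–2 → each gets rank 2.
The 2 values of 13.46 occupy positions 3–4 → each gets rank 4.
The 2 values of 13.64 occupy positions 5–6 → each gets rank 6.
Sample 2 values → pooled ranks: 13.64→6, 13.64→6, 13.46→4
Rank sum = 6 + 6 + 4 = 16

16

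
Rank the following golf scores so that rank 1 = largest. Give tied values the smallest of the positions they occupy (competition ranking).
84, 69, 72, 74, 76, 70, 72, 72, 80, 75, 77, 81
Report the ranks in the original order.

1, 12, 8, 7, 5, 11, 8, 8, 3, 6, 4, 2

Sorted (descending): 84, 81, 80, 77, 76, 75, 74, 72, 72, 72, 70, 69
The 3 values of 72 occupy positions 8–10 → each gets rank 8.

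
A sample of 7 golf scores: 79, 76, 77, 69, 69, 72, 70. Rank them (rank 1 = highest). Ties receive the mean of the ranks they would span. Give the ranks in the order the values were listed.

1, 3, 2, 6.5, 6.5, 4, 5

Sorted (descending): 79, 77, 76, 72, 70, 69, 69
The 2 values of 69 occupy positions 6–7 → average rank (6+7)/2 = 6.5.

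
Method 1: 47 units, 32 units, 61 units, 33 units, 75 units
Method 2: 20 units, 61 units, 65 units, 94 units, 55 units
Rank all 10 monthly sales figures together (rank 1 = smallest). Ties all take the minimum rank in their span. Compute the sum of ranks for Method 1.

24

Sorted (ascending): 20, 32, 33, 47, 55, 61, 61, 65, 75, 94
The 2 values of 61 occupy positions 6–7 → each gets rank 6.
Method 1 values → pooled ranks: 47→4, 32→2, 61→6, 33→3, 75→9
Rank sum = 4 + 2 + 6 + 3 + 9 = 24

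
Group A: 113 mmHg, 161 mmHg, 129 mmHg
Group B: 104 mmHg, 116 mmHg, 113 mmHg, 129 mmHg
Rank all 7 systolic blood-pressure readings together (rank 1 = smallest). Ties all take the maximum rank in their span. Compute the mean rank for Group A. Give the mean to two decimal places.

5.33

Sorted (ascending): 104, 113, 113, 116, 129, 129, 161
The 2 values of 113 occupy positions 2–3 → each gets rank 3.
The 2 values of 129 occupy positions 5–6 → each gets rank 6.
Group A values → pooled ranks: 113→3, 161→7, 129→6
Mean rank = (3 + 7 + 6) / 3 = 5.33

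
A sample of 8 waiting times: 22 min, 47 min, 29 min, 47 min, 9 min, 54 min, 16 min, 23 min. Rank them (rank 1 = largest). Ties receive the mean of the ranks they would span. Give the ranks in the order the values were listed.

6, 2.5, 4, 2.5, 8, 1, 7, 5

Sorted (descending): 54, 47, 47, 29, 23, 22, 16, 9
The 2 values of 47 occupy positions 2–3 → average rank (2+3)/2 = 2.5.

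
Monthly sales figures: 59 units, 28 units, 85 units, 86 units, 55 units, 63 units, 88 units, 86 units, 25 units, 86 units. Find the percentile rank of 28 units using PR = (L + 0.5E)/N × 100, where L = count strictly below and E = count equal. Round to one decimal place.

N = 10.
Strictly below 28: 1. Equal to 28: 1.
PR = (1 + 0.5·1)/10 × 100 = 15.0

15.0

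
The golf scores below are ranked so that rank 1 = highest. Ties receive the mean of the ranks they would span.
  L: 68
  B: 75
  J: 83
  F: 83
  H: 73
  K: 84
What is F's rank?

Sorted (descending): 84, 83, 83, 75, 73, 68
The 2 values of 83 occupy positions 2–3 → average rank (2+3)/2 = 2.5.
F has value 83 → rank 2.5.

2.5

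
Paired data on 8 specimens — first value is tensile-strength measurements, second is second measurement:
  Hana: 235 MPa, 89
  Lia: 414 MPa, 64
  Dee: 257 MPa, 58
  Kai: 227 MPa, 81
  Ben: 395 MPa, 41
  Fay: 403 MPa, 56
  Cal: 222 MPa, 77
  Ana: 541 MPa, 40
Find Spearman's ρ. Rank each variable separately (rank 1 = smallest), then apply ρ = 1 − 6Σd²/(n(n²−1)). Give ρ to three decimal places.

Ranks of variable 1: 3, 7, 4, 2, 5, 6, 1, 8
Ranks of variable 2: 8, 5, 4, 7, 2, 3, 6, 1
d = r₁ − r₂: -5, 2, 0, -5, 3, 3, -5, 7
d²: 25, 4, 0, 25, 9, 9, 25, 49; Σd² = 146
ρ = 1 − 6·146/(8·63) = 1 − 876/504 = -0.738

-0.738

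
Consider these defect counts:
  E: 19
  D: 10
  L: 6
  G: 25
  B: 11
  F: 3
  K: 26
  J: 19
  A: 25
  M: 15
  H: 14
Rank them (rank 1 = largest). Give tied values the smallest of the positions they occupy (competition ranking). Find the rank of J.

4

Sorted (descending): 26, 25, 25, 19, 19, 15, 14, 11, 10, 6, 3
The 2 values of 25 occupy positions 2–3 → each gets rank 2.
The 2 values of 19 occupy positions 4–5 → each gets rank 4.
J has value 19 → rank 4.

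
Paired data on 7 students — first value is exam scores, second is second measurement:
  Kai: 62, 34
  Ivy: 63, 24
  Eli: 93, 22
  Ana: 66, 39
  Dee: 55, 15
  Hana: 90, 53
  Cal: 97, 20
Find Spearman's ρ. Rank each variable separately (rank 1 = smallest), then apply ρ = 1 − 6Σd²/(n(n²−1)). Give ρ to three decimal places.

0.071

Ranks of variable 1: 2, 3, 6, 4, 1, 5, 7
Ranks of variable 2: 5, 4, 3, 6, 1, 7, 2
d = r₁ − r₂: -3, -1, 3, -2, 0, -2, 5
d²: 9, 1, 9, 4, 0, 4, 25; Σd² = 52
ρ = 1 − 6·52/(7·48) = 1 − 312/336 = 0.071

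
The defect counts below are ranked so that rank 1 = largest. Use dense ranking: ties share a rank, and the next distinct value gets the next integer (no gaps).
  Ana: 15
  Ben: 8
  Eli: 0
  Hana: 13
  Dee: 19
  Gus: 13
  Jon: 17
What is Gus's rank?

Sorted (descending): 19, 17, 15, 13, 13, 8, 0
The 2 values of 13 share dense rank 4.
Remaining distinct values take the next consecutive integers.
Gus has value 13 → rank 4.

4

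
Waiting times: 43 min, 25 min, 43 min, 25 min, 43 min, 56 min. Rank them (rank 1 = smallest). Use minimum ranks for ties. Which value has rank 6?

56

Sorted (ascending): 25, 25, 43, 43, 43, 56
The 2 values of 25 occupy positions 1–2 → each gets rank 1.
The 3 values of 43 occupy positions 3–5 → each gets rank 3.
Rank 6 → value 56.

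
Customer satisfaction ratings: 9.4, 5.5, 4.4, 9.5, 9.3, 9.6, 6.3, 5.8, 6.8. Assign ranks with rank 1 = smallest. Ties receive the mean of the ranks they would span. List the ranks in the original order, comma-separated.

7, 2, 1, 8, 6, 9, 4, 3, 5

Sorted (ascending): 4.4, 5.5, 5.8, 6.3, 6.8, 9.3, 9.4, 9.5, 9.6
No ties — each value takes its position as its rank.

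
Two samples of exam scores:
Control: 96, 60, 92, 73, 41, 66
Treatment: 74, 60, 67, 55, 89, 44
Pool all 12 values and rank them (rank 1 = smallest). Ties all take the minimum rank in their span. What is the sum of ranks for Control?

42

Sorted (ascending): 41, 44, 55, 60, 60, 66, 67, 73, 74, 89, 92, 96
The 2 values of 60 occupy positions 4–5 → each gets rank 4.
Control values → pooled ranks: 96→12, 60→4, 92→11, 73→8, 41→1, 66→6
Rank sum = 12 + 4 + 11 + 8 + 1 + 6 = 42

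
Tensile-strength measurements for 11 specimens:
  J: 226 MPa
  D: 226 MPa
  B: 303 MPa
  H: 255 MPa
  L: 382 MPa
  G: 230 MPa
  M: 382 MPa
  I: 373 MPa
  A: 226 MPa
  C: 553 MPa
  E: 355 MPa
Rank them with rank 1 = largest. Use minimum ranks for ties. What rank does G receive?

Sorted (descending): 553, 382, 382, 373, 355, 303, 255, 230, 226, 226, 226
The 2 values of 382 occupy positions 2–3 → each gets rank 2.
The 3 values of 226 occupy positions 9–11 → each gets rank 9.
G has value 230 MPa → rank 8.

8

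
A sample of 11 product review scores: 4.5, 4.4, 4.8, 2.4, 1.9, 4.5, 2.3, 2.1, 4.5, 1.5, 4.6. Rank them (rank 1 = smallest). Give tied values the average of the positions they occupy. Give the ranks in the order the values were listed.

Sorted (ascending): 1.5, 1.9, 2.1, 2.3, 2.4, 4.4, 4.5, 4.5, 4.5, 4.6, 4.8
The 3 values of 4.5 occupy positions 7–9 → average rank 8.

8, 6, 11, 5, 2, 8, 4, 3, 8, 1, 10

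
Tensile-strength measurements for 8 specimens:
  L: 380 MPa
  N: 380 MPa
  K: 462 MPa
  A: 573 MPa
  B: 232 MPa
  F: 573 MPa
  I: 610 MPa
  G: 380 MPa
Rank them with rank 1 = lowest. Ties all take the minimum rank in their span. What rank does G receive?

Sorted (ascending): 232, 380, 380, 380, 462, 573, 573, 610
The 3 values of 380 occupy positions 2–4 → each gets rank 2.
The 2 values of 573 occupy positions 6–7 → each gets rank 6.
G has value 380 MPa → rank 2.

2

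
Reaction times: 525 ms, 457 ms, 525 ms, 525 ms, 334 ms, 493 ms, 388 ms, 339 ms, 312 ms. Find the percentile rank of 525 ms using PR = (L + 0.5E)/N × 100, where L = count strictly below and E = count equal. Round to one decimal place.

83.3

N = 9.
Strictly below 525: 6. Equal to 525: 3.
PR = (6 + 0.5·3)/9 × 100 = 83.3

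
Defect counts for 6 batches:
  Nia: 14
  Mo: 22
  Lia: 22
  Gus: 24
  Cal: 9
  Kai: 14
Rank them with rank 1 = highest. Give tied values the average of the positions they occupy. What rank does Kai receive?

Sorted (descending): 24, 22, 22, 14, 14, 9
The 2 values of 22 occupy positions 2–3 → average rank (2+3)/2 = 2.5.
The 2 values of 14 occupy positions 4–5 → average rank (4+5)/2 = 4.5.
Kai has value 14 → rank 4.5.

4.5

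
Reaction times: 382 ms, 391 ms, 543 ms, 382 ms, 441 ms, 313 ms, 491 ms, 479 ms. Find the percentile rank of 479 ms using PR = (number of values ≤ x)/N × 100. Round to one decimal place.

75.0

N = 8.
Strictly below 479: 5. Equal to 479: 1.
PR = 6/8 × 100 = 75.0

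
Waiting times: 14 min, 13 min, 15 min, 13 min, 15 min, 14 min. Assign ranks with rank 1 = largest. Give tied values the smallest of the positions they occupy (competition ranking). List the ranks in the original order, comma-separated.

Sorted (descending): 15, 15, 14, 14, 13, 13
The 2 values of 15 occupy positions 1–2 → each gets rank 1.
The 2 values of 14 occupy positions 3–4 → each gets rank 3.
The 2 values of 13 occupy positions 5–6 → each gets rank 5.

3, 5, 1, 5, 1, 3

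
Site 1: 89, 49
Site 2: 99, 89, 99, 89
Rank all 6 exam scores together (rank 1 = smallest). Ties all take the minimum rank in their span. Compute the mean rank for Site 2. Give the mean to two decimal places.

3.50

Sorted (ascending): 49, 89, 89, 89, 99, 99
The 3 values of 89 occupy positions 2–4 → each gets rank 2.
The 2 values of 99 occupy positions 5–6 → each gets rank 5.
Site 2 values → pooled ranks: 99→5, 89→2, 99→5, 89→2
Mean rank = (5 + 2 + 5 + 2) / 4 = 3.50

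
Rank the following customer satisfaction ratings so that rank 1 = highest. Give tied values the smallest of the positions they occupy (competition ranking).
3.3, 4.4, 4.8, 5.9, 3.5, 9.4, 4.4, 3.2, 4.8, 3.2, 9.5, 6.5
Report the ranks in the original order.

Sorted (descending): 9.5, 9.4, 6.5, 5.9, 4.8, 4.8, 4.4, 4.4, 3.5, 3.3, 3.2, 3.2
The 2 values of 4.8 occupy positions 5–6 → each gets rank 5.
The 2 values of 4.4 occupy positions 7–8 → each gets rank 7.
The 2 values of 3.2 occupy positions 11–12 → each gets rank 11.

10, 7, 5, 4, 9, 2, 7, 11, 5, 11, 1, 3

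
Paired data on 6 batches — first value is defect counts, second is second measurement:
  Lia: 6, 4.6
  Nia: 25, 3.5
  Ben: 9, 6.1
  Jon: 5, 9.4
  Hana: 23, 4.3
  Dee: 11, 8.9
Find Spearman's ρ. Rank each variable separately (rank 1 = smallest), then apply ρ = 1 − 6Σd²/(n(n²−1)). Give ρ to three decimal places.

-0.771

Ranks of variable 1: 2, 6, 3, 1, 5, 4
Ranks of variable 2: 3, 1, 4, 6, 2, 5
d = r₁ − r₂: -1, 5, -1, -5, 3, -1
d²: 1, 25, 1, 25, 9, 1; Σd² = 62
ρ = 1 − 6·62/(6·35) = 1 − 372/210 = -0.771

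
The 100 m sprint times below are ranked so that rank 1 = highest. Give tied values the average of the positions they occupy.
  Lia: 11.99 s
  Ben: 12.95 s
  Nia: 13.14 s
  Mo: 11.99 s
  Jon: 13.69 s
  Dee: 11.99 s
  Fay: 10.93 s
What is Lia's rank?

5

Sorted (descending): 13.69, 13.14, 12.95, 11.99, 11.99, 11.99, 10.93
The 3 values of 11.99 occupy positions 4–6 → average rank 5.
Lia has value 11.99 s → rank 5.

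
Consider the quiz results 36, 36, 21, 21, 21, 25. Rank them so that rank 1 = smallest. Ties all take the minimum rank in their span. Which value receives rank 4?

25

Sorted (ascending): 21, 21, 21, 25, 36, 36
The 3 values of 21 occupy positions 1–3 → each gets rank 1.
The 2 values of 36 occupy positions 5–6 → each gets rank 5.
Rank 4 → value 25.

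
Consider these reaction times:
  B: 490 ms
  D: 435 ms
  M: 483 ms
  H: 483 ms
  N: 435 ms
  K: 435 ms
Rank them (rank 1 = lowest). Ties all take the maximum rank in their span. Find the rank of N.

Sorted (ascending): 435, 435, 435, 483, 483, 490
The 3 values of 435 occupy positions 1–3 → each gets rank 3.
The 2 values of 483 occupy positions 4–5 → each gets rank 5.
N has value 435 ms → rank 3.

3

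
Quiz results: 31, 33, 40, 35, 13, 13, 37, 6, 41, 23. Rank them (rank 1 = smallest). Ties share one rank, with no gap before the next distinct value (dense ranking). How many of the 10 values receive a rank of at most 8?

9

Sorted (ascending): 6, 13, 13, 23, 31, 33, 35, 37, 40, 41
The 2 values of 13 share dense rank 2.
Remaining distinct values take the next consecutive integers.
Ranks ≤ 8: {1, 2, 2, 3, 4, 5, 6, 7, 8} → 9 values.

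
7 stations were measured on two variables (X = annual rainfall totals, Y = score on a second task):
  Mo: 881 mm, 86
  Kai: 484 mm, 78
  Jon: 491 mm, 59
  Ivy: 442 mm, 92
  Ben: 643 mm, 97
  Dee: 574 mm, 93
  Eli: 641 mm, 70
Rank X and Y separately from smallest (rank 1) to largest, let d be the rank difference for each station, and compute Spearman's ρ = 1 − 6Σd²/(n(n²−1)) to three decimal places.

Ranks of variable 1: 7, 2, 3, 1, 6, 4, 5
Ranks of variable 2: 4, 3, 1, 5, 7, 6, 2
d = r₁ − r₂: 3, -1, 2, -4, -1, -2, 3
d²: 9, 1, 4, 16, 1, 4, 9; Σd² = 44
ρ = 1 − 6·44/(7·48) = 1 − 264/336 = 0.214

0.214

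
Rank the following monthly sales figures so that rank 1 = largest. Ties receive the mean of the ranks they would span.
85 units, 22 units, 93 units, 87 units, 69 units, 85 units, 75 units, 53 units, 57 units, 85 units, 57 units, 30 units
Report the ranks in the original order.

4, 12, 1, 2, 7, 4, 6, 10, 8.5, 4, 8.5, 11

Sorted (descending): 93, 87, 85, 85, 85, 75, 69, 57, 57, 53, 30, 22
The 3 values of 85 occupy positions 3–5 → average rank 4.
The 2 values of 57 occupy positions 8–9 → average rank (8+9)/2 = 8.5.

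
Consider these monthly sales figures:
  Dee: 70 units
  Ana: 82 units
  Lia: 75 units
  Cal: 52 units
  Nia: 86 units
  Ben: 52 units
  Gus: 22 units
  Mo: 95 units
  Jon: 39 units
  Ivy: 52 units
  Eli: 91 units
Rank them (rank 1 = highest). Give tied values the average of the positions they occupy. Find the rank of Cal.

8

Sorted (descending): 95, 91, 86, 82, 75, 70, 52, 52, 52, 39, 22
The 3 values of 52 occupy positions 7–9 → average rank 8.
Cal has value 52 units → rank 8.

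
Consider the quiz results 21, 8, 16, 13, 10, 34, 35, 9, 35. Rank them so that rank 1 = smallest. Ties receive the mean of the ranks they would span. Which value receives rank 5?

16

Sorted (ascending): 8, 9, 10, 13, 16, 21, 34, 35, 35
The 2 values of 35 occupy positions 8–9 → average rank (8+9)/2 = 8.5.
Rank 5 → value 16.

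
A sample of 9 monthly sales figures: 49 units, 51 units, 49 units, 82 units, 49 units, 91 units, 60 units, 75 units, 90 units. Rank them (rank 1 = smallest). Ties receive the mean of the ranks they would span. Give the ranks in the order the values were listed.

2, 4, 2, 7, 2, 9, 5, 6, 8

Sorted (ascending): 49, 49, 49, 51, 60, 75, 82, 90, 91
The 3 values of 49 occupy positions 1–3 → average rank 2.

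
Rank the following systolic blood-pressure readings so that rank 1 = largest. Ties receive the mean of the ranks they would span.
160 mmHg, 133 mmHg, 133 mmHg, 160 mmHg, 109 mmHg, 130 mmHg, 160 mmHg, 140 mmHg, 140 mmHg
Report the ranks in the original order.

Sorted (descending): 160, 160, 160, 140, 140, 133, 133, 130, 109
The 3 values of 160 occupy positions 1–3 → average rank 2.
The 2 values of 140 occupy positions 4–5 → average rank (4+5)/2 = 4.5.
The 2 values of 133 occupy positions 6–7 → average rank (6+7)/2 = 6.5.

2, 6.5, 6.5, 2, 9, 8, 2, 4.5, 4.5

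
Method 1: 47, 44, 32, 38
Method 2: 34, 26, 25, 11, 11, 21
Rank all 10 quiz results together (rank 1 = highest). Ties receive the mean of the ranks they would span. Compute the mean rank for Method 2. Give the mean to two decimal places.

Sorted (descending): 47, 44, 38, 34, 32, 26, 25, 21, 11, 11
The 2 values of 11 occupy positions 9–10 → average rank (9+10)/2 = 9.5.
Method 2 values → pooled ranks: 34→4, 26→6, 25→7, 11→9.5, 11→9.5, 21→8
Mean rank = (4 + 6 + 7 + 9.5 + 9.5 + 8) / 6 = 7.33

7.33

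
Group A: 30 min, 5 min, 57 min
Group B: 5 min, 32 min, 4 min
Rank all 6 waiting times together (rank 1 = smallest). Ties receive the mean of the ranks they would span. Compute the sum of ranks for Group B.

8.5

Sorted (ascending): 4, 5, 5, 30, 32, 57
The 2 values of 5 occupy positions 2–3 → average rank (2+3)/2 = 2.5.
Group B values → pooled ranks: 5→2.5, 32→5, 4→1
Rank sum = 2.5 + 5 + 1 = 8.5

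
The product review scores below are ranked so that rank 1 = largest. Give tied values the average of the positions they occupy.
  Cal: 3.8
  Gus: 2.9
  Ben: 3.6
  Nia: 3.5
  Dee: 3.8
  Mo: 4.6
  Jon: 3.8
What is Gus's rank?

7

Sorted (descending): 4.6, 3.8, 3.8, 3.8, 3.6, 3.5, 2.9
The 3 values of 3.8 occupy positions 2–4 → average rank 3.
Gus has value 2.9 → rank 7.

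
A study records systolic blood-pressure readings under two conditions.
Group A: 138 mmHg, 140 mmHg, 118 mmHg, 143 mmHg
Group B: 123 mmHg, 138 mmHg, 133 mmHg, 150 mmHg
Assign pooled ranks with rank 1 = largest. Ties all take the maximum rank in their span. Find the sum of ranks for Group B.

19

Sorted (descending): 150, 143, 140, 138, 138, 133, 123, 118
The 2 values of 138 occupy positions 4–5 → each gets rank 5.
Group B values → pooled ranks: 123→7, 138→5, 133→6, 150→1
Rank sum = 7 + 5 + 6 + 1 = 19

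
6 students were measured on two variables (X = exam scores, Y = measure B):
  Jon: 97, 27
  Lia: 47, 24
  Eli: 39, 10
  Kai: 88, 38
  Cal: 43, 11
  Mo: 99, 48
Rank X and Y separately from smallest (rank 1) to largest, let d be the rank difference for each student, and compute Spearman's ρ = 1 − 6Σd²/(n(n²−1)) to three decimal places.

Ranks of variable 1: 5, 3, 1, 4, 2, 6
Ranks of variable 2: 4, 3, 1, 5, 2, 6
d = r₁ − r₂: 1, 0, 0, -1, 0, 0
d²: 1, 0, 0, 1, 0, 0; Σd² = 2
ρ = 1 − 6·2/(6·35) = 1 − 12/210 = 0.943

0.943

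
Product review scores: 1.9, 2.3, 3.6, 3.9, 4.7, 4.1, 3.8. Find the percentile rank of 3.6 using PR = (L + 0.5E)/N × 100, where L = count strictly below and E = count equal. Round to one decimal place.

35.7

N = 7.
Strictly below 3.6: 2. Equal to 3.6: 1.
PR = (2 + 0.5·1)/7 × 100 = 35.7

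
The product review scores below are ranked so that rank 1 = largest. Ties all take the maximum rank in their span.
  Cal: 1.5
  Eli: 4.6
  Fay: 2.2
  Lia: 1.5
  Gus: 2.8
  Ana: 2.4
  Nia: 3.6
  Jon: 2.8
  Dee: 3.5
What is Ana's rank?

Sorted (descending): 4.6, 3.6, 3.5, 2.8, 2.8, 2.4, 2.2, 1.5, 1.5
The 2 values of 2.8 occupy positions 4–5 → each gets rank 5.
The 2 values of 1.5 occupy positions 8–9 → each gets rank 9.
Ana has value 2.4 → rank 6.

6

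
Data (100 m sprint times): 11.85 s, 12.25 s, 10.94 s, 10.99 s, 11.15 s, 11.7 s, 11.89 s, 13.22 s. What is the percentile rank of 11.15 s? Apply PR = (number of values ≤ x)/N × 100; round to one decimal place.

37.5

N = 8.
Strictly below 11.15: 2. Equal to 11.15: 1.
PR = 3/8 × 100 = 37.5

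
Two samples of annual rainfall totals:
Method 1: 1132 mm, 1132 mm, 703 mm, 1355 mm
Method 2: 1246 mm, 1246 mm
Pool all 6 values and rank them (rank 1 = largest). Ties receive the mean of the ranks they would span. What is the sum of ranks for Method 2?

Sorted (descending): 1355, 1246, 1246, 1132, 1132, 703
The 2 values of 1246 occupy positions 2–3 → average rank (2+3)/2 = 2.5.
The 2 values of 1132 occupy positions 4–5 → average rank (4+5)/2 = 4.5.
Method 2 values → pooled ranks: 1246→2.5, 1246→2.5
Rank sum = 2.5 + 2.5 = 5

5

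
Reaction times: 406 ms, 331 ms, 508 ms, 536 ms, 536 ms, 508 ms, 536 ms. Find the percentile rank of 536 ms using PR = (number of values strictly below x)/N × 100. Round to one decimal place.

57.1

N = 7.
Strictly below 536: 4. Equal to 536: 3.
PR = 4/7 × 100 = 57.1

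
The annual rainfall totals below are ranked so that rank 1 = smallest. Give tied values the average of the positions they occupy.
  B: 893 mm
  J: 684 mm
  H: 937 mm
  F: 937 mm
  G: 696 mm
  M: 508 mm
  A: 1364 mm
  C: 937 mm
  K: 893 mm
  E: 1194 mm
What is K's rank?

4.5

Sorted (ascending): 508, 684, 696, 893, 893, 937, 937, 937, 1194, 1364
The 2 values of 893 occupy positions 4–5 → average rank (4+5)/2 = 4.5.
The 3 values of 937 occupy positions 6–8 → average rank 7.
K has value 893 mm → rank 4.5.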